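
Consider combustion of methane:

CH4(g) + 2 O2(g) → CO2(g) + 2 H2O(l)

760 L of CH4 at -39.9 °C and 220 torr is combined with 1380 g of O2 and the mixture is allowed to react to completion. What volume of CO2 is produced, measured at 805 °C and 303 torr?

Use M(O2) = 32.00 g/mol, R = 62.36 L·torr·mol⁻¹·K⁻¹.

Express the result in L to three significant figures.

2550 L

n(CH4) = PV/RT = (220 × 760) / (62.36 × 233.25) = 11.49 mol
n(O2) = 1380 / 32.00 = 43.12 mol
For 11.49 mol CH4, stoichiometry requires (2/1) × 11.49 = 22.98 mol O2; 43.12 mol is available, so CH4 is limiting.
n(CO2) = (1/1) × 11.49 = 11.49 mol
V(CO2) = nRT/P = 11.49 × 62.36 × 1078.15 / 303 = 2550 L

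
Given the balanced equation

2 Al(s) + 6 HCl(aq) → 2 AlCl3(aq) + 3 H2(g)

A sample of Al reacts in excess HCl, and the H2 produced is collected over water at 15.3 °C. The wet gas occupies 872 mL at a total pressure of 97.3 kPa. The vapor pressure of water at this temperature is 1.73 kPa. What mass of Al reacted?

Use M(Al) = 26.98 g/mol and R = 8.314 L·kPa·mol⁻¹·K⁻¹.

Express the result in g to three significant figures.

0.625 g

P(H2) = 97.3 − 1.73 = 95.57 kPa
n(H2) = PV/RT = (95.57 × 0.8720) / (8.314 × 288.45) = 0.03475 mol
n(Al) = (2/3) × 0.03475 = 0.02317 mol
m(Al) = 0.02317 × 26.98 = 0.6251 g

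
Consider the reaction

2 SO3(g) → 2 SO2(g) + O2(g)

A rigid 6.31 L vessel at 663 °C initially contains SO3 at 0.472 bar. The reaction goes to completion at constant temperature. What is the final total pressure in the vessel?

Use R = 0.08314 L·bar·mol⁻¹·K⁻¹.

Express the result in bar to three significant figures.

At constant T and V, P ∝ n(gas): 2 mol gas → 3 mol gas.
P_final = (3/2) × 0.472 = 0.7080 bar

0.708 bar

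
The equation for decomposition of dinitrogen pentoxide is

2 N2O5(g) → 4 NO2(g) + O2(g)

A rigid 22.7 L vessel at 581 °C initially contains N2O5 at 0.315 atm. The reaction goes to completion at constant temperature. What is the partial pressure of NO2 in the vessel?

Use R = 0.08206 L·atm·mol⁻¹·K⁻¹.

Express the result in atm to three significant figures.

n(N2O5)₀ = PV/RT = (0.315 × 22.7) / (0.08206 × 854.15) = 0.1020 mol
n(NO2) = (4/2) × 0.1020 = 0.2040 mol
P(NO2) = nRT/V = 0.2040 × 0.08206 × 854.15 / 22.7 = 0.6299 atm

0.630 atm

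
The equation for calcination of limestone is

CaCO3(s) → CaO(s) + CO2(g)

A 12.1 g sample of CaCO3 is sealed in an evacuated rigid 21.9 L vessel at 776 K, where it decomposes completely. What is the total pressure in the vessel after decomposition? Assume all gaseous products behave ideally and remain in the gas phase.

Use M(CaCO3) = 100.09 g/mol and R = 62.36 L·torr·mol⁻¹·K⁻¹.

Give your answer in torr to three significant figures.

n(CaCO3) = 12.1 / 100.09 = 0.1209 mol
n(gas produced) = (1/1) × 0.1209 = 0.1209 mol
P = nRT/V = 0.1209 × 62.36 × 776 / 21.9 = 267.1 torr

267 torr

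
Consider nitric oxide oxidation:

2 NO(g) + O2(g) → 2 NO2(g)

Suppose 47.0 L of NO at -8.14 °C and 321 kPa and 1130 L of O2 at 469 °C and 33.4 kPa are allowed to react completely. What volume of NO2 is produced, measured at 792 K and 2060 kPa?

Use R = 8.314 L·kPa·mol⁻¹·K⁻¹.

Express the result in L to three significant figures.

21.9 L

n(NO) = PV/RT = (321 × 47.0) / (8.314 × 265.01) = 6.847 mol
n(O2) = PV/RT = (33.4 × 1130) / (8.314 × 742.15) = 6.117 mol
For 6.847 mol NO, stoichiometry requires (1/2) × 6.847 = 3.424 mol O2; 6.117 mol is available, so NO is limiting.
n(NO2) = (2/2) × 6.847 = 6.847 mol
V(NO2) = nRT/P = 6.847 × 8.314 × 792 / 2060 = 21.89 L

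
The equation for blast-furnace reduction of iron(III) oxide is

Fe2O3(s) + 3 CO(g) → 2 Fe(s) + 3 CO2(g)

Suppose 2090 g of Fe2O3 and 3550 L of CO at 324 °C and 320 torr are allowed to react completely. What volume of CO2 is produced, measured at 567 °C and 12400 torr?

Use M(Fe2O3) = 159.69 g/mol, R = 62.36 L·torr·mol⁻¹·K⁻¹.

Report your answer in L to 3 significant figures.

129 L

n(Fe2O3) = 2090 / 159.69 = 13.09 mol
n(CO) = PV/RT = (320 × 3550) / (62.36 × 597.15) = 30.51 mol
For 13.09 mol Fe2O3, stoichiometry requires (3/1) × 13.09 = 39.27 mol CO; 30.51 mol is available, so CO is limiting.
n(CO2) = (3/3) × 30.51 = 30.51 mol
V(CO2) = nRT/P = 30.51 × 62.36 × 840.15 / 12400 = 128.9 L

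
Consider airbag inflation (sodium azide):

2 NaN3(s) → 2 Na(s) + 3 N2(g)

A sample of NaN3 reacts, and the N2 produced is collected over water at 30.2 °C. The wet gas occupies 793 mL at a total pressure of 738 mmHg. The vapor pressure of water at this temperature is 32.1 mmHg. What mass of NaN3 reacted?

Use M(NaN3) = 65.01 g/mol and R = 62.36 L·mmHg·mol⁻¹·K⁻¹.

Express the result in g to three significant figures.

1.28 g

P(N2) = 738 − 32.1 = 705.9 mmHg
n(N2) = PV/RT = (705.9 × 0.7930) / (62.36 × 303.35) = 0.02959 mol
n(NaN3) = (2/3) × 0.02959 = 0.01973 mol
m(NaN3) = 0.01973 × 65.01 = 1.283 g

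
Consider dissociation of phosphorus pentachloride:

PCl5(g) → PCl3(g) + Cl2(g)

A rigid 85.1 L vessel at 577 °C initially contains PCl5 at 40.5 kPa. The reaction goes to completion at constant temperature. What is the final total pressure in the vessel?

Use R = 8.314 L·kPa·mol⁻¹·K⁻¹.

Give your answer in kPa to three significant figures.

At constant T and V, P ∝ n(gas): 1 mol gas → 2 mol gas.
P_final = (2/1) × 40.5 = 81.00 kPa

81.0 kPa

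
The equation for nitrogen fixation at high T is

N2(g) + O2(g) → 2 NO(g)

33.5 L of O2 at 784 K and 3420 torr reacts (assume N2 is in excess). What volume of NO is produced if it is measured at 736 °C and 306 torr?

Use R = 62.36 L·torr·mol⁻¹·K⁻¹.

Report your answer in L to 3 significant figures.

964 L

n(O2) = PV/RT = (3420 × 33.5) / (62.36 × 784) = 2.343 mol
n(NO) = (2/1) × 2.343 = 4.686 mol
V = nRT/P = 4.686 × 62.36 × 1009.15 / 306 = 963.7 L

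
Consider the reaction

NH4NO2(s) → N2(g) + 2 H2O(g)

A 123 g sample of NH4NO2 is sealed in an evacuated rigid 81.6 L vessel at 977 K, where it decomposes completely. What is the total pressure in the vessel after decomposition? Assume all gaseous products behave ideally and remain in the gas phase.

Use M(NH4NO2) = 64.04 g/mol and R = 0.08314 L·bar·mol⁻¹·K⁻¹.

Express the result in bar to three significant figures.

n(NH4NO2) = 123 / 64.04 = 1.921 mol
n(gas produced) = (3/1) × 1.921 = 5.763 mol
P = nRT/V = 5.763 × 0.08314 × 977 / 81.6 = 5.737 bar

5.74 bar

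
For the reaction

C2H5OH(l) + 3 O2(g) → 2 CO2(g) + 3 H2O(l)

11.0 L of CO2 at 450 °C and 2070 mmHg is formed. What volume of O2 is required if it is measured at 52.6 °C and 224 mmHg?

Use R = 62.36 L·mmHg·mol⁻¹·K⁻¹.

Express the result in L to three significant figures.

68.7 L

n(CO2) = PV/RT = (2070 × 11.0) / (62.36 × 723.15) = 0.5049 mol
n(O2) = (3/2) × 0.5049 = 0.7573 mol
V = nRT/P = 0.7573 × 62.36 × 325.75 / 224 = 68.68 L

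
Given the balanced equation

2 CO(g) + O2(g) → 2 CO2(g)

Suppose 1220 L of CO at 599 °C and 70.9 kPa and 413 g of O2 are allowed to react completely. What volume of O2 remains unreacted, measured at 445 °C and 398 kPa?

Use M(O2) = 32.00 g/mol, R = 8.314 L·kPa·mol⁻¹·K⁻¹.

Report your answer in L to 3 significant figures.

n(CO) = PV/RT = (70.9 × 1220) / (8.314 × 872.15) = 11.93 mol
n(O2) = 413 / 32.00 = 12.91 mol
For 11.93 mol CO, stoichiometry requires (1/2) × 11.93 = 5.965 mol O2; 12.91 mol is available, so CO is limiting.
n(O2) consumed = (1/2) × 11.93 = 5.965 mol; remaining = 12.91 − 5.965 = 6.945 mol
V(O2) = nRT/P = 6.945 × 8.314 × 718.15 / 398 = 104.2 L

104 L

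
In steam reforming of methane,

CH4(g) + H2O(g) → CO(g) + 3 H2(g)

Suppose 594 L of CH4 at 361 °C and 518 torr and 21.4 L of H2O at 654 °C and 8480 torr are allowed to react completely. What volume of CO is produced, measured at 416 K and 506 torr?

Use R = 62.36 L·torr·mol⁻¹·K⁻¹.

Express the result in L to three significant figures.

n(CH4) = PV/RT = (518 × 594) / (62.36 × 634.15) = 7.781 mol
n(H2O) = PV/RT = (8480 × 21.4) / (62.36 × 927.15) = 3.139 mol
For 7.781 mol CH4, stoichiometry requires (1/1) × 7.781 = 7.781 mol H2O; 3.139 mol is available, so H2O is limiting.
n(CO) = (1/1) × 3.139 = 3.139 mol
V(CO) = nRT/P = 3.139 × 62.36 × 416 / 506 = 160.9 L

161 L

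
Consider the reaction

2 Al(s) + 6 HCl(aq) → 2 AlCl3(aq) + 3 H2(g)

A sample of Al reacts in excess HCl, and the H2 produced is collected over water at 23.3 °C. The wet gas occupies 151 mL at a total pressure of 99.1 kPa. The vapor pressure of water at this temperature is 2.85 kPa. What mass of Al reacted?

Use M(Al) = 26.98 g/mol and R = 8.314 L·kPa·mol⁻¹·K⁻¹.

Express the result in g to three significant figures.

0.106 g

P(H2) = 99.1 − 2.85 = 96.25 kPa
n(H2) = PV/RT = (96.25 × 0.1510) / (8.314 × 296.45) = 0.005897 mol
n(Al) = (2/3) × 0.005897 = 0.003931 mol
m(Al) = 0.003931 × 26.98 = 0.1061 g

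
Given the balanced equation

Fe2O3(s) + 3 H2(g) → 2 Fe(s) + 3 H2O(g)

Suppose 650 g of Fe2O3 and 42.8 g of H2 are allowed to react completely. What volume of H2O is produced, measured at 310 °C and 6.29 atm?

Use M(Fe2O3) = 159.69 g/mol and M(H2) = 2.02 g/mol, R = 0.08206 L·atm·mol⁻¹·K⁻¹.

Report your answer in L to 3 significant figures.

92.9 L

n(Fe2O3) = 650 / 159.69 = 4.070 mol
n(H2) = 42.8 / 2.02 = 21.19 mol
For 4.070 mol Fe2O3, stoichiometry requires (3/1) × 4.070 = 12.21 mol H2; 21.19 mol is available, so Fe2O3 is limiting.
n(H2O) = (3/1) × 4.070 = 12.21 mol
V(H2O) = nRT/P = 12.21 × 0.08206 × 583.15 / 6.29 = 92.89 L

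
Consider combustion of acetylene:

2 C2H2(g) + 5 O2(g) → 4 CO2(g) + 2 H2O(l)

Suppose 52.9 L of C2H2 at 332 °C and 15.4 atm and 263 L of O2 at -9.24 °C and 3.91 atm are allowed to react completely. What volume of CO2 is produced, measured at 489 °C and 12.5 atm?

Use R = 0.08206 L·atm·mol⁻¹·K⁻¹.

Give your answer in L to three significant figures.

n(C2H2) = PV/RT = (15.4 × 52.9) / (0.08206 × 605.15) = 16.41 mol
n(O2) = PV/RT = (3.91 × 263) / (0.08206 × 263.91) = 47.48 mol
For 16.41 mol C2H2, stoichiometry requires (5/2) × 16.41 = 41.02 mol O2; 47.48 mol is available, so C2H2 is limiting.
n(CO2) = (4/2) × 16.41 = 32.82 mol
V(CO2) = nRT/P = 32.82 × 0.08206 × 762.15 / 12.5 = 164.2 L

164 L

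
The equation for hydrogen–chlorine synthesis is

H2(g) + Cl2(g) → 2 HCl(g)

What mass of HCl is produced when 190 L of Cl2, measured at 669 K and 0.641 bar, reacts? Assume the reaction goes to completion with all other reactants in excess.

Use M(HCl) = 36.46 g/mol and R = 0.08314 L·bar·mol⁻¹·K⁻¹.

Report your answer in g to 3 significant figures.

n(Cl2) = PV/RT = (0.641 × 190) / (0.08314 × 669) = 2.190 mol
n(HCl) = (2/1) × 2.190 = 4.380 mol
m(HCl) = 4.380 × 36.46 = 159.7 g

160 g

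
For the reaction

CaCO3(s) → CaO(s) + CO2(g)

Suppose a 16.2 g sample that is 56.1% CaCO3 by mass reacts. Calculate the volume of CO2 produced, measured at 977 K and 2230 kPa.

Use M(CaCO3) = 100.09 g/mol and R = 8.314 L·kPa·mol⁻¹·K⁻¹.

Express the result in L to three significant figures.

0.331 L

mass of CaCO3 = 16.2 × 56.1/100 = 9.088 g
n(CaCO3) = 9.088 / 100.09 = 0.09080 mol
n(CO2) = (1/1) × 0.09080 = 0.09080 mol
V = nRT/P = 0.09080 × 8.314 × 977 / 2230 = 0.3307 L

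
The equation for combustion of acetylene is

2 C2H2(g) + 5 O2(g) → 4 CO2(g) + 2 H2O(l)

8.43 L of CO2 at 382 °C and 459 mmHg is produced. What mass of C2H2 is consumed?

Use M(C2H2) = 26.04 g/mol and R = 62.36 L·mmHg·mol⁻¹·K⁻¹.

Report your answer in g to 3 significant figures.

1.23 g

n(CO2) = PV/RT = (459 × 8.43) / (62.36 × 655.15) = 0.09471 mol
n(C2H2) = (2/4) × 0.09471 = 0.04736 mol
m(C2H2) = 0.04736 × 26.04 = 1.233 g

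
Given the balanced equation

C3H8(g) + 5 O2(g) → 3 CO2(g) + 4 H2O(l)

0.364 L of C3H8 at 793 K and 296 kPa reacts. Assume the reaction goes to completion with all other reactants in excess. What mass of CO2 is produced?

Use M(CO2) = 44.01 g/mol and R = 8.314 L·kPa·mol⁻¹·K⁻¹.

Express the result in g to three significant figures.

n(C3H8) = PV/RT = (296 × 0.364) / (8.314 × 793) = 0.01634 mol
n(CO2) = (3/1) × 0.01634 = 0.04902 mol
m(CO2) = 0.04902 × 44.01 = 2.157 g

2.16 g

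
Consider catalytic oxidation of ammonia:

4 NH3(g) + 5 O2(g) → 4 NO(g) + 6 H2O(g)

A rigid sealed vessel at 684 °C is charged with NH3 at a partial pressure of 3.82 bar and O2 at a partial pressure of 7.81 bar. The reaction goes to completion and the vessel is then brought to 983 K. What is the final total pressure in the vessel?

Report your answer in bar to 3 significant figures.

Because the vessel is rigid and T is held at 684 °C, work the stoichiometry in partial pressures (P_i = n_iRT/V).
P(O2) required for 3.82 bar of NH3 = (5/4) × 3.82 = 4.775 bar; available 7.81 bar, so NH3 is limiting.
P(O2) remaining = 7.81 − (5/4) × 3.82 = 3.035 bar
P(gaseous products) = (4+6)/4 × 3.82 = 9.550 bar
P_total at 684 °C = 3.035 + 9.550 = 12.59 bar
Scaling to 983 K: P = 12.59 × 983/957.15 = 12.93 bar

12.9 bar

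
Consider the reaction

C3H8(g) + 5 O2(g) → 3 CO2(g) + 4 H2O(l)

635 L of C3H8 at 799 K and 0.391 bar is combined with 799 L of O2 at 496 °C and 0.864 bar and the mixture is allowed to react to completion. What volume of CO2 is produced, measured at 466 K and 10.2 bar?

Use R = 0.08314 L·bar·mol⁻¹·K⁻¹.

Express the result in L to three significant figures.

n(C3H8) = PV/RT = (0.391 × 635) / (0.08314 × 799) = 3.738 mol
n(O2) = PV/RT = (0.864 × 799) / (0.08314 × 769.15) = 10.80 mol
For 3.738 mol C3H8, stoichiometry requires (5/1) × 3.738 = 18.69 mol O2; 10.80 mol is available, so O2 is limiting.
n(CO2) = (3/5) × 10.80 = 6.480 mol
V(CO2) = nRT/P = 6.480 × 0.08314 × 466 / 10.2 = 24.61 L

24.6 L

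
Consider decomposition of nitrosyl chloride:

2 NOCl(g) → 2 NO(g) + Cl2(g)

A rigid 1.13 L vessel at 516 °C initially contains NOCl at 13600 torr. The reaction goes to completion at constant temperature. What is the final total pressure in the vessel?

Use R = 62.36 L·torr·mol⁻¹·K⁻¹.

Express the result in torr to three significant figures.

Rigid vessel, constant T ⇒ P scales with total gas moles (2 → 3).
P_final = (3/2) × 13600 = 20400 torr

20400 torr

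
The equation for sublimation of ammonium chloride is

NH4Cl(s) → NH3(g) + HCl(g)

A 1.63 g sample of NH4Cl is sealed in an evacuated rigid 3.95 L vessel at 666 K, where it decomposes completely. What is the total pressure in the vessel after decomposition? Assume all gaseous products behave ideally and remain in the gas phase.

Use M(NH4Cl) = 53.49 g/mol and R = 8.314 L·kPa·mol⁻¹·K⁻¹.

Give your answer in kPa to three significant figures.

n(NH4Cl) = 1.63 / 53.49 = 0.03047 mol
n(gas produced) = (2/1) × 0.03047 = 0.06094 mol
P = nRT/V = 0.06094 × 8.314 × 666 / 3.95 = 85.43 kPa

85.4 kPa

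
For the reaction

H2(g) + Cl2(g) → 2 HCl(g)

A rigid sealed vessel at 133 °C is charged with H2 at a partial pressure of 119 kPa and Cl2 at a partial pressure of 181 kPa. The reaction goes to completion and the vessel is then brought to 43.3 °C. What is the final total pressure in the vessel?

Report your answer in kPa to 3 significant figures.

With V and T fixed, P_i ∝ n_i, so the mole ratios apply directly to partial pressures at 133 °C.
P(Cl2) required for 119 kPa of H2 = (1/1) × 119 = 119.0 kPa; available 181 kPa, so H2 is limiting.
P(Cl2) remaining = 181 − (1/1) × 119 = 62.00 kPa
P(gaseous products) = (2)/1 × 119 = 238.0 kPa
P_total at 133 °C = 62.00 + 238.0 = 300.0 kPa
Scaling to 43.3 °C: P = 300.0 × 316.45/406.15 = 233.7 kPa

234 kPa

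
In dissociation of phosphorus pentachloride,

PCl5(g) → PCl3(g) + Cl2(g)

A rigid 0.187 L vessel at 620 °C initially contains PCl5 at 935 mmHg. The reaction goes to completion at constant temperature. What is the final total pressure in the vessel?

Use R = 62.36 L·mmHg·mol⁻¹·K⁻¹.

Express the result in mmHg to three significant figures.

At constant T and V, P ∝ n(gas): 1 mol gas → 2 mol gas.
P_final = (2/1) × 935 = 1870 mmHg

1870 mmHg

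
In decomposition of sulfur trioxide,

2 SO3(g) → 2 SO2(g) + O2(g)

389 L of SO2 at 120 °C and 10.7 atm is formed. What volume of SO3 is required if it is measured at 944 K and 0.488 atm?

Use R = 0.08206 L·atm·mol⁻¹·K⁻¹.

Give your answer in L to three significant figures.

20500 L

n(SO2) = PV/RT = (10.7 × 389) / (0.08206 × 393.15) = 129.0 mol
n(SO3) = (2/2) × 129.0 = 129.0 mol
V = nRT/P = 129.0 × 0.08206 × 944 / 0.488 = 20480 L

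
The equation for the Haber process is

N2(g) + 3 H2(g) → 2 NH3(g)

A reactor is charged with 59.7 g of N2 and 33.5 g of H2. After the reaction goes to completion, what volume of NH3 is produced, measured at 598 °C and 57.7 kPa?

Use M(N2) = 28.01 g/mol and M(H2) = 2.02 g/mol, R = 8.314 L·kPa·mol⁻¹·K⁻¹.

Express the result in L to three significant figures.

535 L

n(N2) = 59.7 / 28.01 = 2.131 mol
n(H2) = 33.5 / 2.02 = 16.58 mol
For 2.131 mol N2, stoichiometry requires (3/1) × 2.131 = 6.393 mol H2; 16.58 mol is available, so N2 is limiting.
n(NH3) = (2/1) × 2.131 = 4.262 mol
V(NH3) = nRT/P = 4.262 × 8.314 × 871.15 / 57.7 = 535.0 L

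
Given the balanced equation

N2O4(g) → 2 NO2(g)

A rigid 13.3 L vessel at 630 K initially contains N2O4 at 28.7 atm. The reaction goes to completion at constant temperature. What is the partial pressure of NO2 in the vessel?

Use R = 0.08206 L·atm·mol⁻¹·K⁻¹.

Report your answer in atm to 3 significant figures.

n(N2O4)₀ = PV/RT = (28.7 × 13.3) / (0.08206 × 630) = 7.383 mol
n(NO2) = (2/1) × 7.383 = 14.77 mol
P(NO2) = nRT/V = 14.77 × 0.08206 × 630 / 13.3 = 57.41 atm

57.4 atm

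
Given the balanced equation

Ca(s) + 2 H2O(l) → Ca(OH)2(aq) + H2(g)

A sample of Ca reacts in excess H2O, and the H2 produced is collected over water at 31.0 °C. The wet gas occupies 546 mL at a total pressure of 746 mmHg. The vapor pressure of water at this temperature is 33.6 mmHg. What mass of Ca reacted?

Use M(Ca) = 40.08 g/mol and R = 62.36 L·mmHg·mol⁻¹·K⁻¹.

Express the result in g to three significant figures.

P(H2) = 746 − 33.6 = 712.4 mmHg
n(H2) = PV/RT = (712.4 × 0.5460) / (62.36 × 304.15) = 0.02051 mol
n(Ca) = (1/1) × 0.02051 = 0.02051 mol
m(Ca) = 0.02051 × 40.08 = 0.8220 g

0.822 g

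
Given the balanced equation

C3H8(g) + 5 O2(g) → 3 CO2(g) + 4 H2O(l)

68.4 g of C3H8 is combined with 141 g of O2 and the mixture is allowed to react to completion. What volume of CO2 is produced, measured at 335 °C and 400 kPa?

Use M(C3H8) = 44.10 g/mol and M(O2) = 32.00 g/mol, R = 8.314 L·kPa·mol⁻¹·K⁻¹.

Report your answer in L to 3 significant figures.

n(C3H8) = 68.4 / 44.10 = 1.551 mol
n(O2) = 141 / 32.00 = 4.406 mol
For 1.551 mol C3H8, stoichiometry requires (5/1) × 1.551 = 7.755 mol O2; 4.406 mol is available, so O2 is limiting.
n(CO2) = (3/5) × 4.406 = 2.644 mol
V(CO2) = nRT/P = 2.644 × 8.314 × 608.15 / 400 = 33.42 L

33.4 L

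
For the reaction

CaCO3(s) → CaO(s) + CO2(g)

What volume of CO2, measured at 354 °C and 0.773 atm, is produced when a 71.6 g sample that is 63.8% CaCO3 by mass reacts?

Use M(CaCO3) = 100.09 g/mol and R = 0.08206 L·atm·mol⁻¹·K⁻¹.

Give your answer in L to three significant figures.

30.4 L

mass of CaCO3 = 71.6 × 63.8/100 = 45.68 g
n(CaCO3) = 45.68 / 100.09 = 0.4564 mol
n(CO2) = (1/1) × 0.4564 = 0.4564 mol
V = nRT/P = 0.4564 × 0.08206 × 627.15 / 0.773 = 30.39 L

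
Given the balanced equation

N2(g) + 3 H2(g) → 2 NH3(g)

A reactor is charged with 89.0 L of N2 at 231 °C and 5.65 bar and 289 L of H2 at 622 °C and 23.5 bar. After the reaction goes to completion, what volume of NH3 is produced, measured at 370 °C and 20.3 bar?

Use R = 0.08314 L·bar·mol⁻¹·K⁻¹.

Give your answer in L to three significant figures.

n(N2) = PV/RT = (5.65 × 89.0) / (0.08314 × 504.15) = 12.00 mol
n(H2) = PV/RT = (23.5 × 289) / (0.08314 × 895.15) = 91.26 mol
For 12.00 mol N2, stoichiometry requires (3/1) × 12.00 = 36.00 mol H2; 91.26 mol is available, so N2 is limiting.
n(NH3) = (2/1) × 12.00 = 24.00 mol
V(NH3) = nRT/P = 24.00 × 0.08314 × 643.15 / 20.3 = 63.22 L

63.2 L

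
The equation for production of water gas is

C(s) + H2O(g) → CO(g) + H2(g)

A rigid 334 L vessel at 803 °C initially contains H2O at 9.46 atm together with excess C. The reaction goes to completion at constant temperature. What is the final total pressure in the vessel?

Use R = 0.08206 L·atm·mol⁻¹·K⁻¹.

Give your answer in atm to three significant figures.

18.9 atm

Since T and V are fixed, P_final/P_initial = n_final/n_initial = 2/1.
P_final = (2/1) × 9.46 = 18.92 atm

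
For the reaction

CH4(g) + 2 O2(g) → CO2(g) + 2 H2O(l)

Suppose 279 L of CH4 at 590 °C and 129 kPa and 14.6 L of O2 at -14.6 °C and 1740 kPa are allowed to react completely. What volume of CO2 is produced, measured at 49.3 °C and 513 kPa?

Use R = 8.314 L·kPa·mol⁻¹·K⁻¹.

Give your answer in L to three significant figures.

n(CH4) = PV/RT = (129 × 279) / (8.314 × 863.15) = 5.015 mol
n(O2) = PV/RT = (1740 × 14.6) / (8.314 × 258.55) = 11.82 mol
For 5.015 mol CH4, stoichiometry requires (2/1) × 5.015 = 10.03 mol O2; 11.82 mol is available, so CH4 is limiting.
n(CO2) = (1/1) × 5.015 = 5.015 mol
V(CO2) = nRT/P = 5.015 × 8.314 × 322.45 / 513 = 26.21 L

26.2 L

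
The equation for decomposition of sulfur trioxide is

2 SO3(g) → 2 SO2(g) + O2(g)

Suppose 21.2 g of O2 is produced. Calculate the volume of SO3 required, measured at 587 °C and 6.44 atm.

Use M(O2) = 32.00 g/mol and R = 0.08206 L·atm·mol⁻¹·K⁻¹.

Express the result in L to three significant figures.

14.5 L

n(O2) = 21.20 / 32.00 = 0.6625 mol
n(SO3) = (2/1) × 0.6625 = 1.325 mol
V = nRT/P = 1.325 × 0.08206 × 860.15 / 6.44 = 14.52 L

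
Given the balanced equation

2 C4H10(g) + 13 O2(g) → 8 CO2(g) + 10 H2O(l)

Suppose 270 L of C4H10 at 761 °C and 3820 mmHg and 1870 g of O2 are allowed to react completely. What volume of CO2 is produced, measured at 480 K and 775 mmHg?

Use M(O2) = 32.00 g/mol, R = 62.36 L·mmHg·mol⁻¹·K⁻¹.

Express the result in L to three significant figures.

1390 L

n(C4H10) = PV/RT = (3820 × 270) / (62.36 × 1034.15) = 15.99 mol
n(O2) = 1870 / 32.00 = 58.44 mol
For 15.99 mol C4H10, stoichiometry requires (13/2) × 15.99 = 103.9 mol O2; 58.44 mol is available, so O2 is limiting.
n(CO2) = (8/13) × 58.44 = 35.96 mol
V(CO2) = nRT/P = 35.96 × 62.36 × 480 / 775 = 1389 L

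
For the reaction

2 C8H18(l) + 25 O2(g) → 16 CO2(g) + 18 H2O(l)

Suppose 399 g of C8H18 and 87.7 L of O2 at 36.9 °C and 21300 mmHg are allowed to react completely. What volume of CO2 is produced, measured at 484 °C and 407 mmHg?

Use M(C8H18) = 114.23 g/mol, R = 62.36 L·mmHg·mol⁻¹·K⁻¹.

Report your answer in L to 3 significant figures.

3240 L

n(C8H18) = 399 / 114.23 = 3.493 mol
n(O2) = PV/RT = (21300 × 87.7) / (62.36 × 310.05) = 96.61 mol
For 3.493 mol C8H18, stoichiometry requires (25/2) × 3.493 = 43.66 mol O2; 96.61 mol is available, so C8H18 is limiting.
n(CO2) = (16/2) × 3.493 = 27.94 mol
V(CO2) = nRT/P = 27.94 × 62.36 × 757.15 / 407 = 3241 L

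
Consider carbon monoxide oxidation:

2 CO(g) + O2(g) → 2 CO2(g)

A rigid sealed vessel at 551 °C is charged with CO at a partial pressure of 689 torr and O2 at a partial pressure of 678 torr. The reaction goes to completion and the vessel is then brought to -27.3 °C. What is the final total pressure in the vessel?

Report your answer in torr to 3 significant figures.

305 torr

With V and T fixed, P_i ∝ n_i, so the mole ratios apply directly to partial pressures at 551 °C.
P(O2) required for 689 torr of CO = (1/2) × 689 = 344.5 torr; available 678 torr, so CO is limiting.
P(O2) remaining = 678 − (1/2) × 689 = 333.5 torr
P(gaseous products) = (2)/2 × 689 = 689.0 torr
P_total at 551 °C = 333.5 + 689.0 = 1022 torr
Scaling to -27.3 °C: P = 1022 × 245.85/824.15 = 304.9 torr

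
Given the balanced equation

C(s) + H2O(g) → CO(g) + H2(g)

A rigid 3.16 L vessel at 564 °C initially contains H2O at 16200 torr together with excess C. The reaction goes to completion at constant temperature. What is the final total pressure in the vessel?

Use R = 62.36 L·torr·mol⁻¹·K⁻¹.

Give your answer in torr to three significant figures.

32400 torr

Rigid vessel, constant T ⇒ P scales with total gas moles (1 → 2).
P_final = (2/1) × 16200 = 32400 torr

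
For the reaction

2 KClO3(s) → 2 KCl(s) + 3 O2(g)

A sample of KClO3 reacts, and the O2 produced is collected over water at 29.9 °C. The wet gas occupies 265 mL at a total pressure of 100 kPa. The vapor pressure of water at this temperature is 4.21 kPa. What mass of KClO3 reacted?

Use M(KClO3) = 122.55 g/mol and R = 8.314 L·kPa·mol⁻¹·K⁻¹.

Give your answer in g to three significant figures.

P(O2) = 100 − 4.21 = 95.79 kPa
n(O2) = PV/RT = (95.79 × 0.2650) / (8.314 × 303.05) = 0.01007 mol
n(KClO3) = (2/3) × 0.01007 = 0.006713 mol
m(KClO3) = 0.006713 × 122.55 = 0.8227 g

0.823 g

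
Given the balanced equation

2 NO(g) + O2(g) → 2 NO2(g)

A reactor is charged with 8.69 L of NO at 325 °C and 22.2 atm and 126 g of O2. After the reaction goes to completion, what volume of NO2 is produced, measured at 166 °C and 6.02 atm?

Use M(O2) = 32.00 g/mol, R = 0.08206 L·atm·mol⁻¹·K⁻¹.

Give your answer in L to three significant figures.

23.5 L

n(NO) = PV/RT = (22.2 × 8.69) / (0.08206 × 598.15) = 3.930 mol
n(O2) = 126 / 32.00 = 3.938 mol
For 3.930 mol NO, stoichiometry requires (1/2) × 3.930 = 1.965 mol O2; 3.938 mol is available, so NO is limiting.
n(NO2) = (2/2) × 3.930 = 3.930 mol
V(NO2) = nRT/P = 3.930 × 0.08206 × 439.15 / 6.02 = 23.53 L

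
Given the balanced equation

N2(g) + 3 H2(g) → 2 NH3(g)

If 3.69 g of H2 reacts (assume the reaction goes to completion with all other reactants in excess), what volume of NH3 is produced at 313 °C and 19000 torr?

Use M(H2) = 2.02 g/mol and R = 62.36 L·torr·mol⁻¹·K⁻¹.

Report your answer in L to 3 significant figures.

2.34 L

n(H2) = 3.690 / 2.02 = 1.827 mol
n(NH3) = (2/3) × 1.827 = 1.218 mol
V = nRT/P = 1.218 × 62.36 × 586.15 / 19000 = 2.343 L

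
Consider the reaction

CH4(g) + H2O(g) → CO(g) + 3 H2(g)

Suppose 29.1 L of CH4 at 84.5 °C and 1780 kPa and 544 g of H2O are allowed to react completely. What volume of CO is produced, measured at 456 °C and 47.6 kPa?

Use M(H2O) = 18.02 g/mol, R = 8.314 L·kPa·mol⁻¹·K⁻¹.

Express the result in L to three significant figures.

n(CH4) = PV/RT = (1780 × 29.1) / (8.314 × 357.65) = 17.42 mol
n(H2O) = 544 / 18.02 = 30.19 mol
For 17.42 mol CH4, stoichiometry requires (1/1) × 17.42 = 17.42 mol H2O; 30.19 mol is available, so CH4 is limiting.
n(CO) = (1/1) × 17.42 = 17.42 mol
V(CO) = nRT/P = 17.42 × 8.314 × 729.15 / 47.6 = 2219 L

2220 L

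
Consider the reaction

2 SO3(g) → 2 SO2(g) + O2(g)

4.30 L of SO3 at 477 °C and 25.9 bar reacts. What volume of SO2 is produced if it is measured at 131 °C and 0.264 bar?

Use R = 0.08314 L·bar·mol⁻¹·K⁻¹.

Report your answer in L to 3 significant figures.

n(SO3) = PV/RT = (25.9 × 4.30) / (0.08314 × 750.15) = 1.786 mol
n(SO2) = (2/2) × 1.786 = 1.786 mol
V = nRT/P = 1.786 × 0.08314 × 404.15 / 0.264 = 227.3 L

227 L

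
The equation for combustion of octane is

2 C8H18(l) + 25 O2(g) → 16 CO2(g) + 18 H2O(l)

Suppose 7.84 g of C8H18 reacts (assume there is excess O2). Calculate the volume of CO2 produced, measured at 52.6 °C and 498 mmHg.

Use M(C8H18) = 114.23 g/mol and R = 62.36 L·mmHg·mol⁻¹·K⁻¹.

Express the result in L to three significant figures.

22.4 L

n(C8H18) = 7.840 / 114.23 = 0.06863 mol
n(CO2) = (16/2) × 0.06863 = 0.5490 mol
V = nRT/P = 0.5490 × 62.36 × 325.75 / 498 = 22.39 L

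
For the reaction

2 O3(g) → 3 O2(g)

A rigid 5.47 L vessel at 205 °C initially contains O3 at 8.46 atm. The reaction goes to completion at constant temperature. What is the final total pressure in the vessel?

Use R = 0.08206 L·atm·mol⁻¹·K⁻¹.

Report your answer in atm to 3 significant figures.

Rigid vessel, constant T ⇒ P scales with total gas moles (2 → 3).
P_final = (3/2) × 8.46 = 12.69 atm

12.7 atm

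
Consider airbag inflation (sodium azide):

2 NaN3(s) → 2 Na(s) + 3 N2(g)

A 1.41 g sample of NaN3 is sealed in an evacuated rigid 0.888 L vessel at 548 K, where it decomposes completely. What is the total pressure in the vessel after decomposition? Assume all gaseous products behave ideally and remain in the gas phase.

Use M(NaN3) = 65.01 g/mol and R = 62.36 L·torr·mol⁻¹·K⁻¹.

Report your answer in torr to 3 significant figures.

1250 torr

n(NaN3) = 1.41 / 65.01 = 0.02169 mol
n(gas produced) = (3/2) × 0.02169 = 0.03254 mol
P = nRT/V = 0.03254 × 62.36 × 548 / 0.888 = 1252 torr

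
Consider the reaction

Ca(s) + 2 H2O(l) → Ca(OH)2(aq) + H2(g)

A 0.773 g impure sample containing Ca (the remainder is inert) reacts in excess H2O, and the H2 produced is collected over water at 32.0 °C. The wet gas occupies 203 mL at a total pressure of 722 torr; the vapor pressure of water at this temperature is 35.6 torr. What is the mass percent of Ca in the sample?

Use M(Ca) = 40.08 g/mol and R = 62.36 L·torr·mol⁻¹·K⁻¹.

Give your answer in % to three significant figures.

P(H2) = 722 − 35.6 = 686.4 torr
n(H2) = PV/RT = (686.4 × 0.2030) / (62.36 × 305.15) = 0.007322 mol
n(Ca) = (1/1) × 0.007322 = 0.007322 mol
m(Ca) = 0.007322 × 40.08 = 0.2935 g
%Ca = 0.2935 / 0.773 × 100 = 37.97%

38.0 %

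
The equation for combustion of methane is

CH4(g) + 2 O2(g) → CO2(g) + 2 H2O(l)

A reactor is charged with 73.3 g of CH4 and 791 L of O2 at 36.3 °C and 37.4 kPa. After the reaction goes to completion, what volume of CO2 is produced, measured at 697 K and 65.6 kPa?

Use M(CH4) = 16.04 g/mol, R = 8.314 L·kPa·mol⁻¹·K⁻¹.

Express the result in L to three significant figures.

n(CH4) = 73.3 / 16.04 = 4.570 mol
n(O2) = PV/RT = (37.4 × 791) / (8.314 × 309.45) = 11.50 mol
For 4.570 mol CH4, stoichiometry requires (2/1) × 4.570 = 9.140 mol O2; 11.50 mol is available, so CH4 is limiting.
n(CO2) = (1/1) × 4.570 = 4.570 mol
V(CO2) = nRT/P = 4.570 × 8.314 × 697 / 65.6 = 403.7 L

404 L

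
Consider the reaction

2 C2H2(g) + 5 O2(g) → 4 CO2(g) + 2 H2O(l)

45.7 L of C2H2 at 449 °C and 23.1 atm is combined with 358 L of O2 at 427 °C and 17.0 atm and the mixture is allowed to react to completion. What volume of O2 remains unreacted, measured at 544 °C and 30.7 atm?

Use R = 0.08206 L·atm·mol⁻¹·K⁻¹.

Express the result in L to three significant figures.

134 L

n(C2H2) = PV/RT = (23.1 × 45.7) / (0.08206 × 722.15) = 17.81 mol
n(O2) = PV/RT = (17.0 × 358) / (0.08206 × 700.15) = 105.9 mol
For 17.81 mol C2H2, stoichiometry requires (5/2) × 17.81 = 44.52 mol O2; 105.9 mol is available, so C2H2 is limiting.
n(O2) consumed = (5/2) × 17.81 = 44.52 mol; remaining = 105.9 − 44.52 = 61.38 mol
V(O2) = nRT/P = 61.38 × 0.08206 × 817.15 / 30.7 = 134.1 L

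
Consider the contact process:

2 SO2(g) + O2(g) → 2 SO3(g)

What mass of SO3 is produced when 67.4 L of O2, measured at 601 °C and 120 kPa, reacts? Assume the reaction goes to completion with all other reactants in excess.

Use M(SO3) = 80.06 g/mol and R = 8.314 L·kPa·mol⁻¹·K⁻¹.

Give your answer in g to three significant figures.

n(O2) = PV/RT = (120 × 67.4) / (8.314 × 874.15) = 1.113 mol
n(SO3) = (2/1) × 1.113 = 2.226 mol
m(SO3) = 2.226 × 80.06 = 178.2 g

178 g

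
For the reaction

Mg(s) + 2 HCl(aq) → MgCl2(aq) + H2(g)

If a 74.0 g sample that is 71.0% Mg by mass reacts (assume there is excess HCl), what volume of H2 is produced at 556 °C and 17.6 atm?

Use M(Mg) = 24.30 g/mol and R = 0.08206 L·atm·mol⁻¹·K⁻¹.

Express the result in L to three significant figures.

8.36 L

mass of Mg = 74.0 × 71.0/100 = 52.54 g
n(Mg) = 52.54 / 24.30 = 2.162 mol
n(H2) = (1/1) × 2.162 = 2.162 mol
V = nRT/P = 2.162 × 0.08206 × 829.15 / 17.6 = 8.358 L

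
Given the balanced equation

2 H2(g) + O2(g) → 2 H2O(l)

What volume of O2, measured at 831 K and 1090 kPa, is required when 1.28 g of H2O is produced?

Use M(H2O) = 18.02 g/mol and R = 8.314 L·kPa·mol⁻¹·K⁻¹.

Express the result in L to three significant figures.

n(H2O) = 1.280 / 18.02 = 0.07103 mol
n(O2) = (1/2) × 0.07103 = 0.03551 mol
V = nRT/P = 0.03551 × 8.314 × 831 / 1090 = 0.2251 L

0.225 L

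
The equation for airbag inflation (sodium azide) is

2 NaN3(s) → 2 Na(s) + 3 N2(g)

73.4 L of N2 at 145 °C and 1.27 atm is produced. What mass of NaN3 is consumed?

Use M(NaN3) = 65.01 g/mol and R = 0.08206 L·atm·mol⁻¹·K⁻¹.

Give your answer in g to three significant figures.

n(N2) = PV/RT = (1.27 × 73.4) / (0.08206 × 418.15) = 2.717 mol
n(NaN3) = (2/3) × 2.717 = 1.811 mol
m(NaN3) = 1.811 × 65.01 = 117.7 g

118 g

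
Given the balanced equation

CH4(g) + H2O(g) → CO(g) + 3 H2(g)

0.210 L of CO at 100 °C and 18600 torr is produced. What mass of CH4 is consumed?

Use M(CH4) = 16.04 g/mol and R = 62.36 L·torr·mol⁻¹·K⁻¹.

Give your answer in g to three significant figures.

n(CO) = PV/RT = (18600 × 0.210) / (62.36 × 373.15) = 0.1679 mol
n(CH4) = (1/1) × 0.1679 = 0.1679 mol
m(CH4) = 0.1679 × 16.04 = 2.693 g

2.69 g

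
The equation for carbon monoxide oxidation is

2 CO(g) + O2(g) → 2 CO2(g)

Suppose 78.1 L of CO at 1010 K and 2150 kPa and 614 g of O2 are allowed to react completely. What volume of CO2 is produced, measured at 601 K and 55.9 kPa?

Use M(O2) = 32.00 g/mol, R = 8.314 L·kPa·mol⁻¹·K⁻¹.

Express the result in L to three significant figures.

n(CO) = PV/RT = (2150 × 78.1) / (8.314 × 1010) = 20.00 mol
n(O2) = 614 / 32.00 = 19.19 mol
For 20.00 mol CO, stoichiometry requires (1/2) × 20.00 = 10.00 mol O2; 19.19 mol is available, so CO is limiting.
n(CO2) = (2/2) × 20.00 = 20.00 mol
V(CO2) = nRT/P = 20.00 × 8.314 × 601 / 55.9 = 1788 L

1790 L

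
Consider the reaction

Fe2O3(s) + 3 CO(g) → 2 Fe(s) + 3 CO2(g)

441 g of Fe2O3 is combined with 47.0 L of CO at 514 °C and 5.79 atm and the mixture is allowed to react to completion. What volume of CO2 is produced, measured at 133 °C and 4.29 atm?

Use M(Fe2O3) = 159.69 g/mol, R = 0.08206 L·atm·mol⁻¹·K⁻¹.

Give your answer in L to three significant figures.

32.7 L

n(Fe2O3) = 441 / 159.69 = 2.762 mol
n(CO) = PV/RT = (5.79 × 47.0) / (0.08206 × 787.15) = 4.213 mol
For 2.762 mol Fe2O3, stoichiometry requires (3/1) × 2.762 = 8.286 mol CO; 4.213 mol is available, so CO is limiting.
n(CO2) = (3/3) × 4.213 = 4.213 mol
V(CO2) = nRT/P = 4.213 × 0.08206 × 406.15 / 4.29 = 32.73 L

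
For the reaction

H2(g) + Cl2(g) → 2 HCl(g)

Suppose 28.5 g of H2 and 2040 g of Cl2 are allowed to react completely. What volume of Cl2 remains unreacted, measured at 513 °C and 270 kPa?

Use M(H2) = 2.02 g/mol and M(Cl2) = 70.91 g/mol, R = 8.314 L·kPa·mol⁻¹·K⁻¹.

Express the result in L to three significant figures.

355 L

n(H2) = 28.5 / 2.02 = 14.11 mol
n(Cl2) = 2040 / 70.91 = 28.77 mol
For 14.11 mol H2, stoichiometry requires (1/1) × 14.11 = 14.11 mol Cl2; 28.77 mol is available, so H2 is limiting.
n(Cl2) consumed = (1/1) × 14.11 = 14.11 mol; remaining = 28.77 − 14.11 = 14.66 mol
V(Cl2) = nRT/P = 14.66 × 8.314 × 786.15 / 270 = 354.9 L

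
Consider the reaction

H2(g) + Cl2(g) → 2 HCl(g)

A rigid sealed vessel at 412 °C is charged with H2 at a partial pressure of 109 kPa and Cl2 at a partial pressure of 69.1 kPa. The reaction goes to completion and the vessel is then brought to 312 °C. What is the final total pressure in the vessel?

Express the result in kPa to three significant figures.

With V and T fixed, P_i ∝ n_i, so the mole ratios apply directly to partial pressures at 412 °C.
P(Cl2) required for 109 kPa of H2 = (1/1) × 109 = 109.0 kPa; available 69.1 kPa, so Cl2 is limiting.
P(H2) remaining = 109 − (1/1) × 69.1 = 39.90 kPa
P(gaseous products) = (2)/1 × 69.1 = 138.2 kPa
P_total at 412 °C = 39.90 + 138.2 = 178.1 kPa
Scaling to 312 °C: P = 178.1 × 585.15/685.15 = 152.1 kPa

152 kPa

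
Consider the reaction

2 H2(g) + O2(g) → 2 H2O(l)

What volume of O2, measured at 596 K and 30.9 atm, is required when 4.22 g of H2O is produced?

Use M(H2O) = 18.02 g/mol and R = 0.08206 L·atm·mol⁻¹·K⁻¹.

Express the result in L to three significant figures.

0.185 L

n(H2O) = 4.220 / 18.02 = 0.2342 mol
n(O2) = (1/2) × 0.2342 = 0.1171 mol
V = nRT/P = 0.1171 × 0.08206 × 596 / 30.9 = 0.1853 L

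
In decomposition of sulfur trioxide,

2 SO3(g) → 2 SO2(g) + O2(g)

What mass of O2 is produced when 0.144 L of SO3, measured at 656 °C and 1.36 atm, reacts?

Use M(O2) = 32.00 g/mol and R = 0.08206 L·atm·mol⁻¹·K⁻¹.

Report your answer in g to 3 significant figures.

0.0411 g

n(SO3) = PV/RT = (1.36 × 0.144) / (0.08206 × 929.15) = 0.002569 mol
n(O2) = (1/2) × 0.002569 = 0.001285 mol
m(O2) = 0.001285 × 32.00 = 0.04112 g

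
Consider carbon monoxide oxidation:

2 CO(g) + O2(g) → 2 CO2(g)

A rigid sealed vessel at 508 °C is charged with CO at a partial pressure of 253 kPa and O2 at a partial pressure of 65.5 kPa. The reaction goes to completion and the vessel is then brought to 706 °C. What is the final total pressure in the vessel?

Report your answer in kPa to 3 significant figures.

317 kPa

With V and T fixed, P_i ∝ n_i, so the mole ratios apply directly to partial pressures at 508 °C.
P(O2) required for 253 kPa of CO = (1/2) × 253 = 126.5 kPa; available 65.5 kPa, so O2 is limiting.
P(CO) remaining = 253 − (2/1) × 65.5 = 122.0 kPa
P(gaseous products) = (2)/1 × 65.5 = 131.0 kPa
P_total at 508 °C = 122.0 + 131.0 = 253.0 kPa
Scaling to 706 °C: P = 253.0 × 979.15/781.15 = 317.1 kPa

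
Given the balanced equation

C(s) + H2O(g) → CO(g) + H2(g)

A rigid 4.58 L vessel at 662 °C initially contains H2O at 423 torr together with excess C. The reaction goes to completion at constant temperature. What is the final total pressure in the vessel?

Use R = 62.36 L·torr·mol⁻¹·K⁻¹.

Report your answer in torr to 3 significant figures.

Rigid vessel, constant T ⇒ P scales with total gas moles (1 → 2).
P_final = (2/1) × 423 = 846.0 torr

846 torr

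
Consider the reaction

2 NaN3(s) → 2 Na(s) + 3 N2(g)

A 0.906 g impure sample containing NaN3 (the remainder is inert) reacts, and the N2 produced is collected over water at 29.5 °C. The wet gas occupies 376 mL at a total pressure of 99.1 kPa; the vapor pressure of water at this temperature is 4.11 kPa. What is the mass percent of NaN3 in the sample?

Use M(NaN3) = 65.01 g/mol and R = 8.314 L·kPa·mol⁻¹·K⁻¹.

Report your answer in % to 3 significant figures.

67.9 %

P(N2) = 99.1 − 4.11 = 94.99 kPa
n(N2) = PV/RT = (94.99 × 0.3760) / (8.314 × 302.65) = 0.01419 mol
n(NaN3) = (2/3) × 0.01419 = 0.009460 mol
m(NaN3) = 0.009460 × 65.01 = 0.6150 g
%NaN3 = 0.6150 / 0.906 × 100 = 67.88%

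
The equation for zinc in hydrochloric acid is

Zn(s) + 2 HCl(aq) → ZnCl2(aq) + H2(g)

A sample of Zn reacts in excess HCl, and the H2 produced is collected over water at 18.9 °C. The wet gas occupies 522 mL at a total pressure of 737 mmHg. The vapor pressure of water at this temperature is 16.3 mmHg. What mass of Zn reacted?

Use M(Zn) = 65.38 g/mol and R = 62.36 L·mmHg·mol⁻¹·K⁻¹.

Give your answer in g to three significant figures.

1.35 g

P(H2) = 737 − 16.3 = 720.7 mmHg
n(H2) = PV/RT = (720.7 × 0.5220) / (62.36 × 292.05) = 0.02066 mol
n(Zn) = (1/1) × 0.02066 = 0.02066 mol
m(Zn) = 0.02066 × 65.38 = 1.351 g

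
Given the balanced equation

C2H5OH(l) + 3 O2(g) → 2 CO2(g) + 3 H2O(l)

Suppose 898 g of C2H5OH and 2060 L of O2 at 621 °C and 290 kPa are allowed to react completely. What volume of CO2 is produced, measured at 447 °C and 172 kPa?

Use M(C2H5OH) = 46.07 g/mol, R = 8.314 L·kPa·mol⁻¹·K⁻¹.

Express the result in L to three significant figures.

n(C2H5OH) = 898 / 46.07 = 19.49 mol
n(O2) = PV/RT = (290 × 2060) / (8.314 × 894.15) = 80.36 mol
For 19.49 mol C2H5OH, stoichiometry requires (3/1) × 19.49 = 58.47 mol O2; 80.36 mol is available, so C2H5OH is limiting.
n(CO2) = (2/1) × 19.49 = 38.98 mol
V(CO2) = nRT/P = 38.98 × 8.314 × 720.15 / 172 = 1357 L

1360 L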